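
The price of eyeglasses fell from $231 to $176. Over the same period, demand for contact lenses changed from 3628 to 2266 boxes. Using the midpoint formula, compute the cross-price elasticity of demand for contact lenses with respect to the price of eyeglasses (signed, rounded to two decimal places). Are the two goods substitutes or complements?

1.71; substitutes

%ΔQ_{contact lenses} = (2266 − 3628)/avg = -1362/2947 = -0.462164…
%ΔP_{eyeglasses} = (176 − 231)/avg = -55/203.5 = -0.270270…
E_cross = (-1362/2947) / (-55/203.5) = 1.7100…
E_cross > 0 ⇒ the goods are substitutes.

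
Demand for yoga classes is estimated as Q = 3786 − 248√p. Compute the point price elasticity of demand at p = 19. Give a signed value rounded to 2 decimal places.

dQ/dp = −248/(2√p) = -28.4476. At p = 19, Q = 2704.99.
Ed = (dQ/dp)·(p/Q) = (-28.4476) × (19/2704.99) = -0.1998…

-0.20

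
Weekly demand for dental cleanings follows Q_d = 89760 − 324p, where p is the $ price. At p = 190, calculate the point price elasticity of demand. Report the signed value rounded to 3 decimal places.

dQ_d/dp = −324. At p = 190, Q_d = 89760 − 324(190) = 28200.
Ed = (dQ_d/dp)·(p/Q_d) = −324 × (190/28200) = -2.18297…

-2.183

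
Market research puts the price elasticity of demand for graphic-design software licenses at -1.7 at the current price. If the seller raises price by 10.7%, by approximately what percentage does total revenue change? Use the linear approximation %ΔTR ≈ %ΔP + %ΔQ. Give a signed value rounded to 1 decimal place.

-7.5%

%ΔQ ≈ Ed × %ΔP = (-1.7) × (+10.7%) = -18.1900%
%ΔTR ≈ %ΔP + %ΔQ = (+10.7%) + (-18.1900%) = -7.4900%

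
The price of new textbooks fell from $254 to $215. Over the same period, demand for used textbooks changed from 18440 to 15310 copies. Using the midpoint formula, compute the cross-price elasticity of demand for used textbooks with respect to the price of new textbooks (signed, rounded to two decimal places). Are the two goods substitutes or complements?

1.12; substitutes

%ΔQ_{used textbooks} = (15310 − 18440)/avg = -3130/16875 = -0.185481…
%ΔP_{new textbooks} = (215 − 254)/avg = -39/234.5 = -0.166311…
E_cross = (-3130/16875) / (-39/234.5) = 1.1152…
E_cross > 0 ⇒ the goods are substitutes.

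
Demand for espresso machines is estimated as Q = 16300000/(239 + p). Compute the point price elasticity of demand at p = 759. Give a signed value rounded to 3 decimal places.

dQ/dp = −16300000/(239 + p)² = -16.3654. At p = 759, Q = 16332.7.
Ed = (dQ/dp)·(p/Q) = (-16.3654) × (759/16332.7) = -0.76052…

-0.761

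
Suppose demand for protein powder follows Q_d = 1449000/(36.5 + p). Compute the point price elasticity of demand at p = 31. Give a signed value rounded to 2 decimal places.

-0.46

dQ_d/dp = −1449000/(36.5 + p)² = -318.025. At p = 31, Q_d = 21466.7.
Ed = (dQ_d/dp)·(p/Q_d) = (-318.025) × (31/21466.7) = -0.4592…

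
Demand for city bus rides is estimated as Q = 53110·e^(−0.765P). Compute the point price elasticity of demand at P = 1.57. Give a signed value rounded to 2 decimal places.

dQ/dP = −0.765·Q = -12224.4. At P = 1.57, Q = 15979.6.
Ed = (dQ/dP)·(P/Q) = (-12224.4) × (1.57/15979.6) = -1.2010…

-1.20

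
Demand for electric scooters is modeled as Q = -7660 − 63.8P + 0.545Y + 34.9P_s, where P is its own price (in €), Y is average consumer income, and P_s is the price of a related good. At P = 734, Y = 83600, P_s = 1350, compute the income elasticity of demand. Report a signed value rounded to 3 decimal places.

At the given values, Q = -7660 − 63.8(734) + 0.545(83600) + 34.9(1350) = 38187.8.
∂Q/∂Y = 0.545.
E = (0.545) × (83600/38187.8) = 1.19310…

1.193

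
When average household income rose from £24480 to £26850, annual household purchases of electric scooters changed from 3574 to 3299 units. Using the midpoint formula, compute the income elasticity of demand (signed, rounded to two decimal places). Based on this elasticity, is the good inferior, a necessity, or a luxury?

-0.87; inferior

%ΔQ = (3299 − 3574)/[( 3574 + 3299)/2] = -275/3436.5 = -0.080023…
%ΔIncome = (26850 − 24480)/[( 24480 + 26850)/2] = 2370/25665 = 0.092343…
E_income = (-275/3436.5) / (2370/25665) = -0.8665…
E_income < 0 ⇒ inferior good.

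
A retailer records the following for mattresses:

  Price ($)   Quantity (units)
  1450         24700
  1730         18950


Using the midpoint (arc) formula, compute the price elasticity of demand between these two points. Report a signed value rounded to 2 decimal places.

-1.50

%ΔQ = (18950 − 24700) / [(24700 + 18950)/2] = -5750/21825 = -0.263459…
%ΔP = (1730 − 1450) / [(1450 + 1730)/2] = 280/1590 = 0.176100…
Arc Ed = %ΔQ / %ΔP = (-5750/21825) / (280/1590) = -1.4960…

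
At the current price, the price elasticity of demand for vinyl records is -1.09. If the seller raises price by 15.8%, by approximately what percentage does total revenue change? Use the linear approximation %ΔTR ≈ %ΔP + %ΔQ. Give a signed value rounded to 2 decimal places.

-1.42%

%ΔQ ≈ Ed × %ΔP = (-1.09) × (+15.8%) = -17.2220%
%ΔTR ≈ %ΔP + %ΔQ = (+15.8%) + (-17.2220%) = -1.4220%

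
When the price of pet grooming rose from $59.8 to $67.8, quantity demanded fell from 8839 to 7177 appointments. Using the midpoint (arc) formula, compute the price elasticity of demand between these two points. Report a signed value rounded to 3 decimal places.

%ΔQ = (7177 − 8839) / [(8839 + 7177)/2] = -1662/8008 = -0.207542…
%ΔP = (67.8 − 59.8) / [(59.8 + 67.8)/2] = 8/63.8 = 0.125391…
Arc Ed = %ΔQ / %ΔP = (-1662/8008) / (8/63.8) = -1.65515…

-1.655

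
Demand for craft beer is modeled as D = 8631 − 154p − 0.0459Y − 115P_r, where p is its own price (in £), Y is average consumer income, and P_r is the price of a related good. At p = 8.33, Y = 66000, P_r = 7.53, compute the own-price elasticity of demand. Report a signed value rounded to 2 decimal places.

At the given values, D = 8631 − 154(8.33) − 0.0459(66000) − 115(7.53) = 3452.83.
∂D/∂p = −154.
E = (-154) × (8.33/3452.83) = -0.3715…

-0.37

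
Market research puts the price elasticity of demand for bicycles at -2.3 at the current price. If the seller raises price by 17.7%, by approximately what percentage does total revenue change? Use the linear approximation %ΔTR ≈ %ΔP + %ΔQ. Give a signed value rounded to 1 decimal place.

-23.0%

%ΔQ ≈ Ed × %ΔP = (-2.3) × (+17.7%) = -40.7100%
%ΔTR ≈ %ΔP + %ΔQ = (+17.7%) + (-40.7100%) = -23.0100%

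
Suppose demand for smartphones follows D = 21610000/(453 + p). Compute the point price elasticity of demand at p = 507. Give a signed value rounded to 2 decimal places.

dD/dp = −21610000/(453 + p)² = -23.4484. At p = 507, D = 22510.4.
Ed = (dD/dp)·(p/D) = (-23.4484) × (507/22510.4) = -0.5281…

-0.53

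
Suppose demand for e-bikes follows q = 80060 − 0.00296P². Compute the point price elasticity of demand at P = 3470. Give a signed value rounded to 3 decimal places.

-1.605

dq/dP = −2·0.00296·P = -20.5424. At P = 3470, q = 44418.936.
Ed = (dq/dP)·(P/q) = (-20.5424) × (3470/44418.936) = -1.60476…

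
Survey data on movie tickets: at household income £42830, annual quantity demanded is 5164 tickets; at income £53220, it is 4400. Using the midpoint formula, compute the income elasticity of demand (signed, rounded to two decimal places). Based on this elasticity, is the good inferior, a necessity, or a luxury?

-0.74; inferior

%ΔQ = (4400 − 5164)/[( 5164 + 4400)/2] = -764/4782 = -0.159765…
%ΔIncome = (53220 − 42830)/[( 42830 + 53220)/2] = 10390/48025 = 0.216345…
E_income = (-764/4782) / (10390/48025) = -0.7384…
E_income < 0 ⇒ inferior good.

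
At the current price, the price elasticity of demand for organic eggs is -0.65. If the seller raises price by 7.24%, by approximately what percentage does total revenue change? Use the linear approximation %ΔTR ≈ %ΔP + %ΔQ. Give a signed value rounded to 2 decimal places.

%ΔQ ≈ Ed × %ΔP = (-0.65) × (+7.24%) = -4.7060%
%ΔTR ≈ %ΔP + %ΔQ = (+7.24%) + (-4.7060%) = +2.5340%

+2.53%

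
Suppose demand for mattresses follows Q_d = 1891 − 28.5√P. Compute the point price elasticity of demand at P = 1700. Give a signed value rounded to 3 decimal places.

dQ_d/dP = −28.5/(2√P) = -0.345613. At P = 1700, Q_d = 715.915.
Ed = (dQ_d/dP)·(P/Q_d) = (-0.345613) × (1700/715.915) = -0.82068…

-0.821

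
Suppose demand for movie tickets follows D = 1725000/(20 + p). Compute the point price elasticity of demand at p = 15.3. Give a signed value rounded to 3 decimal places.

dD/dp = −1725000/(20 + p)² = -1384.33. At p = 15.3, D = 48866.9.
Ed = (dD/dp)·(p/D) = (-1384.33) × (15.3/48866.9) = -0.43342…

-0.433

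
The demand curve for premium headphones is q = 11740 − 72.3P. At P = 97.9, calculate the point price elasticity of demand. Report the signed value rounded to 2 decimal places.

dq/dP = −72.3. At P = 97.9, q = 11740 − 72.3(97.9) = 4661.83.
Ed = (dq/dP)·(P/q) = −72.3 × (97.9/4661.83) = -1.5183…

-1.52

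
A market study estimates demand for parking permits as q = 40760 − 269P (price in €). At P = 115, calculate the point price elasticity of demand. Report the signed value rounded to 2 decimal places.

dq/dP = −269. At P = 115, q = 40760 − 269(115) = 9825.
Ed = (dq/dP)·(P/q) = −269 × (115/9825) = -3.1486…

-3.15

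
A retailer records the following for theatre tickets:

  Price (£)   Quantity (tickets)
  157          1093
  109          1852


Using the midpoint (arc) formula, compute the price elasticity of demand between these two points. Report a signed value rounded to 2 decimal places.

-1.43

%ΔQ = (1852 − 1093) / [(1093 + 1852)/2] = 759/1472.5 = 0.515449…
%ΔP = (109 − 157) / [(157 + 109)/2] = -48/133 = -0.360902…
Arc Ed = %ΔQ / %ΔP = (759/1472.5) / (-48/133) = -1.4282…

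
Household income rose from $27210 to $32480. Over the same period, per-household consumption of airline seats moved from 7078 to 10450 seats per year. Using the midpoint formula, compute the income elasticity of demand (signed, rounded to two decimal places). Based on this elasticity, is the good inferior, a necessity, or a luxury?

%ΔQ = (10450 − 7078)/[( 7078 + 10450)/2] = 3372/8764 = 0.384755…
%ΔIncome = (32480 − 27210)/[( 27210 + 32480)/2] = 5270/29845 = 0.176578…
E_income = (3372/8764) / (5270/29845) = 2.1789…
E_income > 1 ⇒ normal good, luxury.

2.18; luxury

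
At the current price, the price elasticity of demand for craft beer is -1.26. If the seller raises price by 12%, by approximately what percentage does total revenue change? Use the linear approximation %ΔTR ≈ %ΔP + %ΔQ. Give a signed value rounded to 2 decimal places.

%ΔQ ≈ Ed × %ΔP = (-1.26) × (+12%) = -15.1200%
%ΔTR ≈ %ΔP + %ΔQ = (+12%) + (-15.1200%) = -3.1200%

-3.12%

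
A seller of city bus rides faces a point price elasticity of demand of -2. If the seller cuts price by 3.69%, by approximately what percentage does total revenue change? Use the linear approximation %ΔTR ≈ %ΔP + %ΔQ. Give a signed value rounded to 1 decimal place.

%ΔQ ≈ Ed × %ΔP = (-2) × (-3.69%) = +7.3800%
%ΔTR ≈ %ΔP + %ΔQ = (-3.69%) + (+7.3800%) = +3.6900%

+3.7%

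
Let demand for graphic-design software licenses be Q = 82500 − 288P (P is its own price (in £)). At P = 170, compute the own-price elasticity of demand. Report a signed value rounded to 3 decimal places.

At the given values, Q = 82500 − 288(170) = 33540.
∂Q/∂P = −288.
E = (-288) × (170/33540) = -1.45974…

-1.460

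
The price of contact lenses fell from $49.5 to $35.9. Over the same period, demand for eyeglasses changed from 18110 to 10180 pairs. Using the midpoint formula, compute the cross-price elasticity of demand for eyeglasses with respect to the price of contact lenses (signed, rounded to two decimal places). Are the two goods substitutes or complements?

1.76; substitutes

%ΔQ_{eyeglasses} = (10180 − 18110)/avg = -7930/14145 = -0.560622…
%ΔP_{contact lenses} = (35.9 − 49.5)/avg = -13.6/42.7 = -0.318501…
E_cross = (-7930/14145) / (-13.6/42.7) = 1.7601…
E_cross > 0 ⇒ the goods are substitutes.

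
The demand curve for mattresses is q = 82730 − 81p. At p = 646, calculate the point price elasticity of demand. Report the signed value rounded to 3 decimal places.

dq/dp = −81. At p = 646, q = 82730 − 81(646) = 30404.
Ed = (dq/dp)·(p/q) = −81 × (646/30404) = -1.72102…

-1.721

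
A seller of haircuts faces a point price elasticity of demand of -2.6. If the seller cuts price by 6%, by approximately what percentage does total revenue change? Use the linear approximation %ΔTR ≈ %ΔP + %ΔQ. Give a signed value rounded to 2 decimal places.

+9.60%

%ΔQ ≈ Ed × %ΔP = (-2.6) × (-6%) = +15.6000%
%ΔTR ≈ %ΔP + %ΔQ = (-6%) + (+15.6000%) = +9.6000%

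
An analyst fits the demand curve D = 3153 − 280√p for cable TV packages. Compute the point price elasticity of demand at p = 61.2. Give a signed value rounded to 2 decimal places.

-1.14

dD/dp = −280/(2√p) = -17.8958. At p = 61.2, D = 962.548.
Ed = (dD/dp)·(p/D) = (-17.8958) × (61.2/962.548) = -1.1378…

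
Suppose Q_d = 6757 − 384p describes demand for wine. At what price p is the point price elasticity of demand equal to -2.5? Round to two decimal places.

Ed = −384p/(6757 − 384p). Set this equal to -2.5:
384p = 2.5·(6757 − 384p) ⇒ 384p(1 + 2.5) = 2.5·6757
p = 2.5·6757 / (384·3.5) = 12.5688…

12.57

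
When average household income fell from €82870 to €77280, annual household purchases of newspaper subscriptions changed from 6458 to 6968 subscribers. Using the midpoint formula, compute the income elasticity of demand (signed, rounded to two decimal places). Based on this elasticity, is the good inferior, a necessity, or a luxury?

%ΔQ = (6968 − 6458)/[( 6458 + 6968)/2] = 510/6713 = 0.075971…
%ΔIncome = (77280 − 82870)/[( 82870 + 77280)/2] = -5590/80075 = -0.069809…
E_income = (510/6713) / (-5590/80075) = -1.0882…
E_income < 0 ⇒ inferior good.

-1.09; inferior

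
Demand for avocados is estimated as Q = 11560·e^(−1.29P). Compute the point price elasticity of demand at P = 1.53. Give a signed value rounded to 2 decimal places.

-1.97

dQ/dP = −1.29·Q = -2071.96. At P = 1.53, Q = 1606.17.
Ed = (dQ/dP)·(P/Q) = (-2071.96) × (1.53/1606.17) = -1.9737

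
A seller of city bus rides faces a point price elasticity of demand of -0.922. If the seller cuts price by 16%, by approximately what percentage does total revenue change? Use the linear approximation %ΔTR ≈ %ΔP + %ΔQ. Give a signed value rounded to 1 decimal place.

-1.2%

%ΔQ ≈ Ed × %ΔP = (-0.922) × (-16%) = +14.7520%
%ΔTR ≈ %ΔP + %ΔQ = (-16%) + (+14.7520%) = -1.2480%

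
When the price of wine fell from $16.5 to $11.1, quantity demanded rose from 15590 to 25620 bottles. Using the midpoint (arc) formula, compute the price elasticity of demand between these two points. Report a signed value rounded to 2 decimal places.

-1.24

%ΔQ = (25620 − 15590) / [(15590 + 25620)/2] = 10030/20605 = 0.486775…
%ΔP = (11.1 − 16.5) / [(16.5 + 11.1)/2] = -5.4/13.8 = -0.391304…
Arc Ed = %ΔQ / %ΔP = (10030/20605) / (-5.4/13.8) = -1.2439…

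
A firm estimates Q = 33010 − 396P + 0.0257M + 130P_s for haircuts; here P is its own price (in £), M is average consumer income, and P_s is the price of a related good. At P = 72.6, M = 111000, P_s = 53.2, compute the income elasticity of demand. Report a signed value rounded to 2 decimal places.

0.20

At the given values, Q = 33010 − 396(72.6) + 0.0257(111000) + 130(53.2) = 14029.1.
∂Q/∂M = 0.0257.
E = (0.0257) × (111000/14029.1) = 0.2033…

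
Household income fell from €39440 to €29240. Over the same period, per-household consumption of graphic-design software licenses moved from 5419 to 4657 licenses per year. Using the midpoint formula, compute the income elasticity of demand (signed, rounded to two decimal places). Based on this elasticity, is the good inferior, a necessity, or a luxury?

0.51; necessity

%ΔQ = (4657 − 5419)/[( 5419 + 4657)/2] = -762/5038 = -0.151250…
%ΔIncome = (29240 − 39440)/[( 39440 + 29240)/2] = -10200/34340 = -0.297029…
E_income = (-762/5038) / (-10200/34340) = 0.5092…
0 < E_income < 1 ⇒ normal good, necessity.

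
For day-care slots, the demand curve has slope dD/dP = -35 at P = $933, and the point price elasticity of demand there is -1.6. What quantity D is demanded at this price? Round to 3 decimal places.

Ed = (dD/dP)·(P/D) ⇒ D = (dD/dP)·P/Ed = (-35)·933/(-1.6) = 20409.375

20409.375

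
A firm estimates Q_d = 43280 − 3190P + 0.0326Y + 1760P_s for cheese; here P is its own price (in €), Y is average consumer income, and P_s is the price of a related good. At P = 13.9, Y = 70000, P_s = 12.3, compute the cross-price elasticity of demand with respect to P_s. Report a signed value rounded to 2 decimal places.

0.95

At the given values, Q_d = 43280 − 3190(13.9) + 0.0326(70000) + 1760(12.3) = 22869.
∂Q_d/∂P_s = 1760.
E = (1760) × (12.3/22869) = 0.9466…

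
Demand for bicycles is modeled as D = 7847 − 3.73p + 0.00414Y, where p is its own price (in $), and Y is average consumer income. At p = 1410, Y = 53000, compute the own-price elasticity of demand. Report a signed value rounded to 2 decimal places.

-1.87

At the given values, D = 7847 − 3.73(1410) + 0.00414(53000) = 2807.12.
∂D/∂p = −3.73.
E = (-3.73) × (1410/2807.12) = -1.8735…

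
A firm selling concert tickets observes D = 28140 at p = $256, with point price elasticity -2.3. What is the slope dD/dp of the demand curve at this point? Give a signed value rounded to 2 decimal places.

Ed = (dD/dp)·(p/D) ⇒ dD/dp = Ed·D/p = (-2.3)·28140/256 = -252.8203…

-252.82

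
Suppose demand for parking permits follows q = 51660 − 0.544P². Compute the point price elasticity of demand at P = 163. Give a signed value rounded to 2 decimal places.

dq/dP = −2·0.544·P = -177.344. At P = 163, q = 37206.464.
Ed = (dq/dP)·(P/q) = (-177.344) × (163/37206.464) = -0.7769…

-0.78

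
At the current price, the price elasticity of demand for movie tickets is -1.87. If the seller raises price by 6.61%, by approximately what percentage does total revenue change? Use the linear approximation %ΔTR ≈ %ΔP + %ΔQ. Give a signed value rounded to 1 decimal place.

%ΔQ ≈ Ed × %ΔP = (-1.87) × (+6.61%) = -12.3607%
%ΔTR ≈ %ΔP + %ΔQ = (+6.61%) + (-12.3607%) = -5.7507%

-5.8%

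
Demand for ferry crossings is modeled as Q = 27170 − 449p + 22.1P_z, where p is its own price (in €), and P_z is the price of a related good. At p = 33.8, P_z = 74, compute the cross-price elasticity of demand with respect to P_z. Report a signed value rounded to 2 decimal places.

At the given values, Q = 27170 − 449(33.8) + 22.1(74) = 13629.2.
∂Q/∂P_z = 22.1.
E = (22.1) × (74/13629.2) = 0.1199…

0.12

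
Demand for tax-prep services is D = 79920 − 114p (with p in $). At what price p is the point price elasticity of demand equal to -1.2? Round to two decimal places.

Ed = −114p/(79920 − 114p). Set this equal to -1.2:
114p = 1.2·(79920 − 114p) ⇒ 114p(1 + 1.2) = 1.2·79920
p = 1.2·79920 / (114·2.2) = 382.3923…

382.39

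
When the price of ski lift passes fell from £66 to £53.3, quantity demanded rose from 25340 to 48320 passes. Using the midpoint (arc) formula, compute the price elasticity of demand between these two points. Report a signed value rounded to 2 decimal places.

-2.93

%ΔQ = (48320 − 25340) / [(25340 + 48320)/2] = 22980/36830 = 0.623947…
%ΔP = (53.3 − 66) / [(66 + 53.3)/2] = -12.7/59.65 = -0.212908…
Arc Ed = %ΔQ / %ΔP = (22980/36830) / (-12.7/59.65) = -2.9305…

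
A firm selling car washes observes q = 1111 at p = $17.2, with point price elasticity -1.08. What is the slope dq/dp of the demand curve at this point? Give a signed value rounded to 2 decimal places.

Ed = (dq/dp)·(p/q) ⇒ dq/dp = Ed·q/p = (-1.08)·1111/17.2 = -69.7604…

-69.76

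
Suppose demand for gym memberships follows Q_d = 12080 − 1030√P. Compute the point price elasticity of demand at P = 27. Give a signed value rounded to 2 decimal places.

dQ_d/dP = −1030/(2√P) = -99.1118. At P = 27, Q_d = 6727.96.
Ed = (dQ_d/dP)·(P/Q_d) = (-99.1118) × (27/6727.96) = -0.3977…

-0.40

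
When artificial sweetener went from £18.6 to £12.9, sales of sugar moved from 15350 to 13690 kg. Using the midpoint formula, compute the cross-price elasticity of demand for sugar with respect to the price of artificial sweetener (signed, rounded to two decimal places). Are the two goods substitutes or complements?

%ΔQ_{sugar} = (13690 − 15350)/avg = -1660/14520 = -0.114325…
%ΔP_{artificial sweetener} = (12.9 − 18.6)/avg = -5.7/15.75 = -0.361904…
E_cross = (-1660/14520) / (-5.7/15.75) = 0.3158…
E_cross > 0 ⇒ the goods are substitutes.

0.32; substitutes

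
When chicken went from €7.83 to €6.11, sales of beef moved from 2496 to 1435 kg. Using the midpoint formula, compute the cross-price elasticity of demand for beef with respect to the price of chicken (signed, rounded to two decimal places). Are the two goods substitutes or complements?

%ΔQ_{beef} = (1435 − 2496)/avg = -1061/1965.5 = -0.539811…
%ΔP_{chicken} = (6.11 − 7.83)/avg = -1.72/6.97 = -0.246771…
E_cross = (-1061/1965.5) / (-1.72/6.97) = 2.1874…
E_cross > 0 ⇒ the goods are substitutes.

2.19; substitutes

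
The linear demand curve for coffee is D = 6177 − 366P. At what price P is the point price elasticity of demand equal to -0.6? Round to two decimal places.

6.33

Ed = −366P/(6177 − 366P). Set this equal to -0.6:
366P = 0.6·(6177 − 366P) ⇒ 366P(1 + 0.6) = 0.6·6177
P = 0.6·6177 / (366·1.6) = 6.3288…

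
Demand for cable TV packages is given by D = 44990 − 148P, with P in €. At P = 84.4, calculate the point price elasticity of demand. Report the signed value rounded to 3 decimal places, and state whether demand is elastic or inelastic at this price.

-0.384; inelastic

dD/dP = −148. At P = 84.4, D = 44990 − 148(84.4) = 32498.8.
Ed = (dD/dP)·(P/D) = −148 × (84.4/32498.8) = -0.38435…
|Ed| = 0.384 < 1, so demand is inelastic.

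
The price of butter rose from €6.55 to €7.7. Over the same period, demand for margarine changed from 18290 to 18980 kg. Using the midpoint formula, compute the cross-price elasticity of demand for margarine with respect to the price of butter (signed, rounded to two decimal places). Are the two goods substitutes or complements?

%ΔQ_{margarine} = (18980 − 18290)/avg = 690/18635 = 0.037027…
%ΔP_{butter} = (7.7 − 6.55)/avg = 1.15/7.125 = 0.161403…
E_cross = (690/18635) / (1.15/7.125) = 0.2294…
E_cross > 0 ⇒ the goods are substitutes.

0.23; substitutes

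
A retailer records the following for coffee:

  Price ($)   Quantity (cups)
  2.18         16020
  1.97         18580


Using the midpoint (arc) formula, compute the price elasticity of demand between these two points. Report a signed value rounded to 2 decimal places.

%ΔQ = (18580 − 16020) / [(16020 + 18580)/2] = 2560/17300 = 0.147976…
%ΔP = (1.97 − 2.18) / [(2.18 + 1.97)/2] = -0.21/2.075 = -0.101204…
Arc Ed = %ΔQ / %ΔP = (2560/17300) / (-0.21/2.075) = -1.4621…

-1.46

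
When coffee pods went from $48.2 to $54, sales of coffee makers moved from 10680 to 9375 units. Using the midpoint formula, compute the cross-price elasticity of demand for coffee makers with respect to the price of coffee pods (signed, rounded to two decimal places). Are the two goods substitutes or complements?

-1.15; complements

%ΔQ_{coffee makers} = (9375 − 10680)/avg = -1305/10027.5 = -0.130142…
%ΔP_{coffee pods} = (54 − 48.2)/avg = 5.8/51.1 = 0.113502…
E_cross = (-1305/10027.5) / (5.8/51.1) = -1.1465…
E_cross < 0 ⇒ the goods are complements.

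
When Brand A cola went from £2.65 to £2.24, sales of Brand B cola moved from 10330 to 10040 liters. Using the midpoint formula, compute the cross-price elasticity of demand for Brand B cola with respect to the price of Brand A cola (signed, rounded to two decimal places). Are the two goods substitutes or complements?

%ΔQ_{Brand B cola} = (10040 − 10330)/avg = -290/10185 = -0.028473…
%ΔP_{Brand A cola} = (2.24 − 2.65)/avg = -0.41/2.445 = -0.167689…
E_cross = (-290/10185) / (-0.41/2.445) = 0.1697…
E_cross > 0 ⇒ the goods are substitutes.

0.17; substitutes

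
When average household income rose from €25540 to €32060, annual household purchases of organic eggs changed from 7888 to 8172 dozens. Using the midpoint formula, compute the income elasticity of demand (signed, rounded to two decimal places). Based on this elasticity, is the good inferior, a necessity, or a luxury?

0.16; necessity

%ΔQ = (8172 − 7888)/[( 7888 + 8172)/2] = 284/8030 = 0.035367…
%ΔIncome = (32060 − 25540)/[( 25540 + 32060)/2] = 6520/28800 = 0.226388…
E_income = (284/8030) / (6520/28800) = 0.1562…
0 < E_income < 1 ⇒ normal good, necessity.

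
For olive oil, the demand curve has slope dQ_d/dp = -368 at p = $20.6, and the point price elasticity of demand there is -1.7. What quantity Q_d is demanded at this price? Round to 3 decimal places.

4459.294

Ed = (dQ_d/dp)·(p/Q_d) ⇒ Q_d = (dQ_d/dp)·p/Ed = (-368)·20.6/(-1.7) = 4459.29411…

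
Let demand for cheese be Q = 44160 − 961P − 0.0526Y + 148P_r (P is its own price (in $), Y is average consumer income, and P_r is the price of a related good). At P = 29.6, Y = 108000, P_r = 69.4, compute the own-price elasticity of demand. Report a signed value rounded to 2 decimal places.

At the given values, Q = 44160 − 961(29.6) − 0.0526(108000) + 148(69.4) = 20304.8.
∂Q/∂P = −961.
E = (-961) × (29.6/20304.8) = -1.4009…

-1.40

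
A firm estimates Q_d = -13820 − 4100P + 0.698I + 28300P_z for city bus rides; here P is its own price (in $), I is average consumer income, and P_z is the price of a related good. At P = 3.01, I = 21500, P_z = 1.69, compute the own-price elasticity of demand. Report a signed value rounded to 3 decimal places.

At the given values, Q_d = -13820 − 4100(3.01) + 0.698(21500) + 28300(1.69) = 36673.
∂Q_d/∂P = −4100.
E = (-4100) × (3.01/36673) = -0.33651…

-0.337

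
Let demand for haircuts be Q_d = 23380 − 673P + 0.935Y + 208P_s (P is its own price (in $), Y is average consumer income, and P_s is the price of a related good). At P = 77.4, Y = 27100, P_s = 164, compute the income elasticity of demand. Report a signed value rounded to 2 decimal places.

At the given values, Q_d = 23380 − 673(77.4) + 0.935(27100) + 208(164) = 30740.3.
∂Q_d/∂Y = 0.935.
E = (0.935) × (27100/30740.3) = 0.8242…

0.82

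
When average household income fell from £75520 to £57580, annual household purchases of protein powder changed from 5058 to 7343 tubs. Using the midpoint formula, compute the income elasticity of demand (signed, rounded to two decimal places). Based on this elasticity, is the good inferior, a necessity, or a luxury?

%ΔQ = (7343 − 5058)/[( 5058 + 7343)/2] = 2285/6200.5 = 0.368518…
%ΔIncome = (57580 − 75520)/[( 75520 + 57580)/2] = -17940/66550 = -0.269571…
E_income = (2285/6200.5) / (-17940/66550) = -1.3670…
E_income < 0 ⇒ inferior good.

-1.37; inferior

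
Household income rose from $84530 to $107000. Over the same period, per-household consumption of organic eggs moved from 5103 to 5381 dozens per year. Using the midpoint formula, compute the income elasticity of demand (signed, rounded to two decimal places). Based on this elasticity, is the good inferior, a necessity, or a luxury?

%ΔQ = (5381 − 5103)/[( 5103 + 5381)/2] = 278/5242 = 0.053033…
%ΔIncome = (107000 − 84530)/[( 84530 + 107000)/2] = 22470/95765 = 0.234636…
E_income = (278/5242) / (22470/95765) = 0.2260…
0 < E_income < 1 ⇒ normal good, necessity.

0.23; necessity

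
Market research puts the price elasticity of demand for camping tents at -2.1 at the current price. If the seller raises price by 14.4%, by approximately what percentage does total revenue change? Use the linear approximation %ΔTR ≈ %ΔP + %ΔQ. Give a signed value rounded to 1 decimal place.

-15.8%

%ΔQ ≈ Ed × %ΔP = (-2.1) × (+14.4%) = -30.2400%
%ΔTR ≈ %ΔP + %ΔQ = (+14.4%) + (-30.2400%) = -15.8400%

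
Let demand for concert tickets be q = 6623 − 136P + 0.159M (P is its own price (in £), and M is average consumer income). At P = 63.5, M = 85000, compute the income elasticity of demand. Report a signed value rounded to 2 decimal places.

At the given values, q = 6623 − 136(63.5) + 0.159(85000) = 11502.
∂q/∂M = 0.159.
E = (0.159) × (85000/11502) = 1.1750…

1.18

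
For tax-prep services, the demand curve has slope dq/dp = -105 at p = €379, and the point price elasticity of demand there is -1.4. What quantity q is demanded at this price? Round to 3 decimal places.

28425.000

Ed = (dq/dp)·(p/q) ⇒ q = (dq/dp)·p/Ed = (-105)·379/(-1.4) = 28425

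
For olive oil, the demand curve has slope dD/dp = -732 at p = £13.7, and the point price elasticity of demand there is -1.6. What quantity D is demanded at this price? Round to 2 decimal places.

6267.75

Ed = (dD/dp)·(p/D) ⇒ D = (dD/dp)·p/Ed = (-732)·13.7/(-1.6) = 6267.75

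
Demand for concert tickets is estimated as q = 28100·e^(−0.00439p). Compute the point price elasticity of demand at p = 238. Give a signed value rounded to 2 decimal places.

dq/dp = −0.00439·q = -43.3922. At p = 238, q = 9884.32.
Ed = (dq/dp)·(p/q) = (-43.3922) × (238/9884.32) = -1.0448…

-1.04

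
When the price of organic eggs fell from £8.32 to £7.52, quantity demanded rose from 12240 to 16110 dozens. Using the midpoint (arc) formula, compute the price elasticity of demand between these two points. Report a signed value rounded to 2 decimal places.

-2.70

%ΔQ = (16110 − 12240) / [(12240 + 16110)/2] = 3870/14175 = 0.273015…
%ΔP = (7.52 − 8.32) / [(8.32 + 7.52)/2] = -0.8/7.92 = -0.101010…
Arc Ed = %ΔQ / %ΔP = (3870/14175) / (-0.8/7.92) = -2.7028…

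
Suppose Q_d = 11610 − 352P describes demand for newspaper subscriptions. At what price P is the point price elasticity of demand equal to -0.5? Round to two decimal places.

Ed = −352P/(11610 − 352P). Set this equal to -0.5:
352P = 0.5·(11610 − 352P) ⇒ 352P(1 + 0.5) = 0.5·11610
P = 0.5·11610 / (352·1.5) = 10.9943…

10.99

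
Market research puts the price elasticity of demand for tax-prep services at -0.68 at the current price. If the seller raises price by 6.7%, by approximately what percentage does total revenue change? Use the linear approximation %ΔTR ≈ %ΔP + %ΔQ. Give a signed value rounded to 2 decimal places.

+2.14%

%ΔQ ≈ Ed × %ΔP = (-0.68) × (+6.7%) = -4.5560%
%ΔTR ≈ %ΔP + %ΔQ = (+6.7%) + (-4.5560%) = +2.1440%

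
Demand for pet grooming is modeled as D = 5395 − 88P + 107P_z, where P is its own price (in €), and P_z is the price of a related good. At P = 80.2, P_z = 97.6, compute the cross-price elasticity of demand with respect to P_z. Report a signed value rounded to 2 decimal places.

1.19

At the given values, D = 5395 − 88(80.2) + 107(97.6) = 8780.6.
∂D/∂P_z = 107.
E = (107) × (97.6/8780.6) = 1.1893…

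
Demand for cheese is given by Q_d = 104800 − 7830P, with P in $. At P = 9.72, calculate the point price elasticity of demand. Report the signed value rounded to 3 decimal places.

dQ_d/dP = −7830. At P = 9.72, Q_d = 104800 − 7830(9.72) = 28692.4.
Ed = (dQ_d/dP)·(P/Q_d) = −7830 × (9.72/28692.4) = -2.65253…

-2.653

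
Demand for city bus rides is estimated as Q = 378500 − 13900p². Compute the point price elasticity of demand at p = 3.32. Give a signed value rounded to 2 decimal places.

dQ/dp = −2·13900·p = -92296. At p = 3.32, Q = 225288.64.
Ed = (dQ/dp)·(p/Q) = (-92296) × (3.32/225288.64) = -1.3601…

-1.36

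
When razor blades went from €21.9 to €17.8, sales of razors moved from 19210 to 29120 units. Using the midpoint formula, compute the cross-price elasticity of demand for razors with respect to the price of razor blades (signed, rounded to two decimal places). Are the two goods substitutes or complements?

-1.99; complements

%ΔQ_{razors} = (29120 − 19210)/avg = 9910/24165 = 0.410097…
%ΔP_{razor blades} = (17.8 − 21.9)/avg = -4.1/19.85 = -0.206549…
E_cross = (9910/24165) / (-4.1/19.85) = -1.9854…
E_cross < 0 ⇒ the goods are complements.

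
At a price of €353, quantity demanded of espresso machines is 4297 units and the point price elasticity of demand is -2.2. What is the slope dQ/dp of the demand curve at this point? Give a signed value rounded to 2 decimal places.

-26.78

Ed = (dQ/dp)·(p/Q) ⇒ dQ/dp = Ed·Q/p = (-2.2)·4297/353 = -26.7801…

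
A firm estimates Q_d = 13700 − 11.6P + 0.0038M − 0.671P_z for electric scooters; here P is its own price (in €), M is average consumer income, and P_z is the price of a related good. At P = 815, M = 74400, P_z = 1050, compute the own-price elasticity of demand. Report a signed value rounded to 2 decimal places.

At the given values, Q_d = 13700 − 11.6(815) + 0.0038(74400) − 0.671(1050) = 3824.17.
∂Q_d/∂P = −11.6.
E = (-11.6) × (815/3824.17) = -2.4721…

-2.47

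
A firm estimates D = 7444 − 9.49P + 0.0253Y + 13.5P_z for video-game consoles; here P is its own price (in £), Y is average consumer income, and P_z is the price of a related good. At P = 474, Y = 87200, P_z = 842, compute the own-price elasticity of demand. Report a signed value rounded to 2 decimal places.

-0.27

At the given values, D = 7444 − 9.49(474) + 0.0253(87200) + 13.5(842) = 16518.9.
∂D/∂P = −9.49.
E = (-9.49) × (474/16518.9) = -0.2723…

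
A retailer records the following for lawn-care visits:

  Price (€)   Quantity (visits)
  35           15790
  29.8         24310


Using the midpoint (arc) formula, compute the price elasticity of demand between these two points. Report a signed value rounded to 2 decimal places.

%ΔQ = (24310 − 15790) / [(15790 + 24310)/2] = 8520/20050 = 0.424937…
%ΔP = (29.8 − 35) / [(35 + 29.8)/2] = -5.2/32.4 = -0.160493…
Arc Ed = %ΔQ / %ΔP = (8520/20050) / (-5.2/32.4) = -2.6476…

-2.65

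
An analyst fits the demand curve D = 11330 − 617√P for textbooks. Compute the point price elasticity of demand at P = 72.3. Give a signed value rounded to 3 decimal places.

dD/dP = −617/(2√P) = -36.2816. At P = 72.3, D = 6083.69.
Ed = (dD/dP)·(P/D) = (-36.2816) × (72.3/6083.69) = -0.43117…

-0.431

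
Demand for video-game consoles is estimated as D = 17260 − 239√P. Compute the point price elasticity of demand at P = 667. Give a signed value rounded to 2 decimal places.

dD/dP = −239/(2√P) = -4.62706. At P = 667, D = 11087.5.
Ed = (dD/dP)·(P/D) = (-4.62706) × (667/11087.5) = -0.2783…

-0.28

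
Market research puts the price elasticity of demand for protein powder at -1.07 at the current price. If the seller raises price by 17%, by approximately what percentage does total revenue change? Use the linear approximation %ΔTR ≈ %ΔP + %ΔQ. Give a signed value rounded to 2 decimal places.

-1.19%

%ΔQ ≈ Ed × %ΔP = (-1.07) × (+17%) = -18.1900%
%ΔTR ≈ %ΔP + %ΔQ = (+17%) + (-18.1900%) = -1.1900%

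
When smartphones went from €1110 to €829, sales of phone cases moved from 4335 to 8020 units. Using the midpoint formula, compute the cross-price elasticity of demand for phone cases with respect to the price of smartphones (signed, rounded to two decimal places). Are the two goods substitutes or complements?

%ΔQ_{phone cases} = (8020 − 4335)/avg = 3685/6177.5 = 0.596519…
%ΔP_{smartphones} = (829 − 1110)/avg = -281/969.5 = -0.289840…
E_cross = (3685/6177.5) / (-281/969.5) = -2.0580…
E_cross < 0 ⇒ the goods are complements.

-2.06; complements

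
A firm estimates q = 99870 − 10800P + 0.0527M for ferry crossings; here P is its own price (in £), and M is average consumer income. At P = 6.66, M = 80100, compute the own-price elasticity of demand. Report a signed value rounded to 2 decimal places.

-2.24

At the given values, q = 99870 − 10800(6.66) + 0.0527(80100) = 32163.27.
∂q/∂P = −10800.
E = (-10800) × (6.66/32163.27) = -2.2363…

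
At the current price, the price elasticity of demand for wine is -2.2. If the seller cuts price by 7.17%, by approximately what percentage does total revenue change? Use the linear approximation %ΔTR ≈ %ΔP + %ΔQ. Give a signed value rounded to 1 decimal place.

+8.6%

%ΔQ ≈ Ed × %ΔP = (-2.2) × (-7.17%) = +15.7740%
%ΔTR ≈ %ΔP + %ΔQ = (-7.17%) + (+15.7740%) = +8.6040%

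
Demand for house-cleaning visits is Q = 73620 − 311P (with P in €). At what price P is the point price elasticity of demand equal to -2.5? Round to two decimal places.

169.09

Ed = −311P/(73620 − 311P). Set this equal to -2.5:
311P = 2.5·(73620 − 311P) ⇒ 311P(1 + 2.5) = 2.5·73620
P = 2.5·73620 / (311·3.5) = 169.0858…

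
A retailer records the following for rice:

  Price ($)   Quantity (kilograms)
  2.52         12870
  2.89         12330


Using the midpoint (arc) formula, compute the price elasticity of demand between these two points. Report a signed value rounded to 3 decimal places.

-0.313

%ΔQ = (12330 − 12870) / [(12870 + 12330)/2] = -540/12600 = -0.042857…
%ΔP = (2.89 − 2.52) / [(2.52 + 2.89)/2] = 0.37/2.705 = 0.136783…
Arc Ed = %ΔQ / %ΔP = (-540/12600) / (0.37/2.705) = -0.31332…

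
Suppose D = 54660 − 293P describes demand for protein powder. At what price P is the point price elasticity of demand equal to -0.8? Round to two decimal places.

82.91

Ed = −293P/(54660 − 293P). Set this equal to -0.8:
293P = 0.8·(54660 − 293P) ⇒ 293P(1 + 0.8) = 0.8·54660
P = 0.8·54660 / (293·1.8) = 82.9124…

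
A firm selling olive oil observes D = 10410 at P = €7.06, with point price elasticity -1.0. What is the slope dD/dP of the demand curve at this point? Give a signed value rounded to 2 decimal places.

-1474.50

Ed = (dD/dP)·(P/D) ⇒ dD/dP = Ed·D/P = (-1.0)·10410/7.06 = -1474.5042…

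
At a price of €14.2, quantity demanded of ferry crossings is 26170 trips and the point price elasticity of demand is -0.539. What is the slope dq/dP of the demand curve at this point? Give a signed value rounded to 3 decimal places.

-993.354

Ed = (dq/dP)·(P/q) ⇒ dq/dP = Ed·q/P = (-0.539)·26170/14.2 = -993.35422…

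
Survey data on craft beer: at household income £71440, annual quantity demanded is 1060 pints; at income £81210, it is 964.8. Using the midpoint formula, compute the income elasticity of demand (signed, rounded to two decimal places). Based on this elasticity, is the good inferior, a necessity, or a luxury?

-0.73; inferior

%ΔQ = (964.8 − 1060)/[( 1060 + 964.8)/2] = -95.2/1012.4 = -0.094033…
%ΔIncome = (81210 − 71440)/[( 71440 + 81210)/2] = 9770/76325 = 0.128005…
E_income = (-95.2/1012.4) / (9770/76325) = -0.7346…
E_income < 0 ⇒ inferior good.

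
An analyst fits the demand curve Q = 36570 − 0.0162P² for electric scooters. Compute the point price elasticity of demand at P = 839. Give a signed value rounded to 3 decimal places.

dQ/dP = −2·0.0162·P = -27.1836. At P = 839, Q = 25166.4798.
Ed = (dQ/dP)·(P/Q) = (-27.1836) × (839/25166.4798) = -0.90624…

-0.906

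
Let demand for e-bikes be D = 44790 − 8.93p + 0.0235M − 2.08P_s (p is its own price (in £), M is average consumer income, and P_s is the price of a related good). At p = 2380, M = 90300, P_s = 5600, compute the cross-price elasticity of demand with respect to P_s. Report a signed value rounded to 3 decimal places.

-0.831

At the given values, D = 44790 − 8.93(2380) + 0.0235(90300) − 2.08(5600) = 14010.65.
∂D/∂P_s = -2.08.
E = (-2.08) × (5600/14010.65) = -0.83136…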